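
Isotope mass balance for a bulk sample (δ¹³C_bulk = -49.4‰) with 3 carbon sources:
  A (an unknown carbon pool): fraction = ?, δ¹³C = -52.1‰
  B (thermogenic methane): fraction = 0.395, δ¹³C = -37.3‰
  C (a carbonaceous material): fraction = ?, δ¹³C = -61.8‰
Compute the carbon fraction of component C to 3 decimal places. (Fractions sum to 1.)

Let f_C and f_A be the unknown fractions; fractions sum to 1 so f_C + f_A = 0.605.
Mass balance: Σ fᵢ·δᵢ = δ_bulk ⇒ f_C·(-61.8) + f_A·(-52.1) = -49.4 − (-14.733) = -34.666
Substitute f_A = 0.605 − f_C:
f_C·(-61.8 − -52.1) = -34.666 − 0.605×(-52.1) = -3.146
f_C = -3.146 / -9.7 = 0.3243

0.324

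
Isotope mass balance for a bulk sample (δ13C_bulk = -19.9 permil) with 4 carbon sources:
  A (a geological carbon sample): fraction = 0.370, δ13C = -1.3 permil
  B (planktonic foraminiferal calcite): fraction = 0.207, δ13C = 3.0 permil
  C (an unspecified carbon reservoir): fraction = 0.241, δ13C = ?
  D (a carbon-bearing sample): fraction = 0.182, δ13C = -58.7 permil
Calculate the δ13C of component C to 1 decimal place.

-38.8 permil

Isotope mass balance: δ_bulk = Σ fᵢ·δᵢ.
-19.9 = 0.370×(-1.3) + 0.207×(3.0) + 0.241×δ_C + 0.182×(-58.7)
0.241·δ_C = -19.9 − (-10.543) = -9.357
δ_C = -9.357 / 0.241 = -38.82 permil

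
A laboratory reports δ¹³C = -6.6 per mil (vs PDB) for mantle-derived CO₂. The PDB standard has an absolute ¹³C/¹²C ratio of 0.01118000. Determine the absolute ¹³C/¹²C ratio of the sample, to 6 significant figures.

R_sample = R_standard × (δ¹³C/1000 + 1)
R_sample = 0.01118000 × (-6.6/1000 + 1) = 0.01118000 × 0.993400
R_sample = 0.0111062

0.0111062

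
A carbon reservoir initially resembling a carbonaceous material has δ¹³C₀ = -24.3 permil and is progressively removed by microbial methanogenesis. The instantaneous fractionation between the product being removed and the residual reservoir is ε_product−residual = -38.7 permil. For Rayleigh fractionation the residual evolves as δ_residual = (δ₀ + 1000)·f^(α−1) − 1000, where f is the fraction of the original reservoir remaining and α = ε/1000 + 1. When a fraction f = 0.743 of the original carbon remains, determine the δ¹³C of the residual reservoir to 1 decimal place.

-13.0 permil

Rayleigh residual: δ_res = (δ₀ + 1000)·f^(α−1) − 1000
α = ε/1000 + 1 = 0.96130, so α − 1 = -0.03870
f^(α−1) = 0.743^(-0.03870) = 1.011563
δ_res = (-24.3 + 1000) × 1.011563 − 1000 = 986.982 − 1000 = -13.02 permil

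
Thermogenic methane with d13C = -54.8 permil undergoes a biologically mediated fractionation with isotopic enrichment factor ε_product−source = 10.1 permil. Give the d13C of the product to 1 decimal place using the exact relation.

-45.3 permil

Exactly, δ_product = (δ_source + 1000)·(ε/1000 + 1) − 1000.
δ_product = (-54.8 + 1000) × (10.1/1000 + 1) − 1000
δ_product = -45.25 permil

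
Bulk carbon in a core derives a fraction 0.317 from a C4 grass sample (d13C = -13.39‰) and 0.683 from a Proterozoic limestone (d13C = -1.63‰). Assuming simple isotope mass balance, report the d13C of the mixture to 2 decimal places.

δ_mix = f_A·δ_A + f_B·δ_B
δ_mix = 0.317 × (-13.39) + 0.683 × (-1.63)
δ_mix = -4.245 + -1.113 = -5.358‰

-5.36‰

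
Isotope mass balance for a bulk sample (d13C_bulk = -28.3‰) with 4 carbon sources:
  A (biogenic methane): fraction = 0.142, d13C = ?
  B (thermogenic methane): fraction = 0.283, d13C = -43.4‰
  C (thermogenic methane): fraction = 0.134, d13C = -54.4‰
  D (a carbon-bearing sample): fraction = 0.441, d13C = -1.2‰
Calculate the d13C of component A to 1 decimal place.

Isotope mass balance: δ_bulk = Σ fᵢ·δᵢ.
-28.3 = 0.142×δ_A + 0.283×(-43.4) + 0.134×(-54.4) + 0.441×(-1.2)
0.142·δ_A = -28.3 − (-20.101) = -8.199
δ_A = -8.199 / 0.142 = -57.74‰

-57.7‰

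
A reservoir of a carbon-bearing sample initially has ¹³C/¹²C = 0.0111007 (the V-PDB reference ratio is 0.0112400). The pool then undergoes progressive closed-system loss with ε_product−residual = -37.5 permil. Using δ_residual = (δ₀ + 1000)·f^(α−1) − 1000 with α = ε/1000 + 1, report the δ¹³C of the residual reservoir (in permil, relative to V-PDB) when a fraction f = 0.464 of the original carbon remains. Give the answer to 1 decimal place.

16.5 permil

δ₀ = (0.0111007/0.0112400 − 1)×1000 = (0.987607 − 1)×1000 = -12.393 permil
α − 1 = ε/1000 = -0.0375
f^(α−1) = 0.464^(-0.0375) = 1.029214
δ_res = (-12.393 + 1000) × 1.029214 − 1000 = 1016.458 − 1000 = 16.46 permil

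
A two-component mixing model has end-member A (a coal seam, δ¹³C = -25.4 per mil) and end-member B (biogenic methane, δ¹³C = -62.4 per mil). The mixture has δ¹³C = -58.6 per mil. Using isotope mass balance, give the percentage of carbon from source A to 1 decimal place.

10.3%

δ_mix = f_A·δ_A + (1 − f_A)·δ_B  ⇒  f_A = (δ_mix − δ_B)/(δ_A − δ_B)
f_A = (-58.6 − (-62.4)) / (-25.4 − (-62.4))
f_A = 3.8 / 37.0 = 0.1027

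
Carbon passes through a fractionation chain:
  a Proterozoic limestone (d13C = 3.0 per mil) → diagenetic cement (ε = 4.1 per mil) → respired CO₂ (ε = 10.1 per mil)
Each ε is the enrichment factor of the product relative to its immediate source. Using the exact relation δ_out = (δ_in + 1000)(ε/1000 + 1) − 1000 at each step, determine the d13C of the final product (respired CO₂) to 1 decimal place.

step 1: δ = (3.00 + 1000)·(4.1/1000 + 1) − 1000 = 7.11 per mil
step 2: δ = (7.11 + 1000)·(10.1/1000 + 1) − 1000 = 17.28 per mil

17.3 per mil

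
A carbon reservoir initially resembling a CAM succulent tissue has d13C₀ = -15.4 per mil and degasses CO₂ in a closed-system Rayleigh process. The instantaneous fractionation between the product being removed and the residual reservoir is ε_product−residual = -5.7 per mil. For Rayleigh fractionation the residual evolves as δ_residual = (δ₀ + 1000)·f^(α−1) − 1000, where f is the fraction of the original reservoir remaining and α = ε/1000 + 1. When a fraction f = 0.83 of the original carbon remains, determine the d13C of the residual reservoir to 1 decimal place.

Rayleigh residual: δ_res = (δ₀ + 1000)·f^(α−1) − 1000
α = ε/1000 + 1 = 0.99430, so α − 1 = -0.00570
f^(α−1) = 0.83^(-0.00570) = 1.001063
δ_res = (-15.4 + 1000) × 1.001063 − 1000 = 985.646 − 1000 = -14.35 per mil

-14.4 per mil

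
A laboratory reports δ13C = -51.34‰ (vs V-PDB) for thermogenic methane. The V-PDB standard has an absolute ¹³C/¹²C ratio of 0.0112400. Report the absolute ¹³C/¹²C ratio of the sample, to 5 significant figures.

0.010663

R_sample = R_standard × (δ13C/1000 + 1)
R_sample = 0.0112400 × (-51.34/1000 + 1) = 0.0112400 × 0.948660
R_sample = 0.0106629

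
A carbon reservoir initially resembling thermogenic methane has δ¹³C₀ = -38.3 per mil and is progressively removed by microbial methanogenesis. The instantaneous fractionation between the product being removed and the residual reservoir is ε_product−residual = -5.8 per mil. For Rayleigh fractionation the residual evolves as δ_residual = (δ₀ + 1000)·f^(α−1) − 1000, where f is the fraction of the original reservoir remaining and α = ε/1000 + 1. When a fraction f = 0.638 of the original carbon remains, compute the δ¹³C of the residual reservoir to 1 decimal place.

Rayleigh residual: δ_res = (δ₀ + 1000)·f^(α−1) − 1000
α = ε/1000 + 1 = 0.99420, so α − 1 = -0.00580
f^(α−1) = 0.638^(-0.00580) = 1.002610
δ_res = (-38.3 + 1000) × 1.002610 − 1000 = 964.210 − 1000 = -35.79 per mil

-35.8 per mil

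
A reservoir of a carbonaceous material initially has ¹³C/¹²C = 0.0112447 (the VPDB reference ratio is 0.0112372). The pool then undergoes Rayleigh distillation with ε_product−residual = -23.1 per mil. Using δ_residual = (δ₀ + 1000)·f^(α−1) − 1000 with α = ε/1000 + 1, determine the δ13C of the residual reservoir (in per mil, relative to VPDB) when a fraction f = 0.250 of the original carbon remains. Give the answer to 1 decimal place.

δ₀ = (0.0112447/0.0112372 − 1)×1000 = (1.000667 − 1)×1000 = 0.667 per mil
α − 1 = ε/1000 = -0.0231
f^(α−1) = 0.250^(-0.0231) = 1.032542
δ_res = (0.667 + 1000) × 1.032542 − 1000 = 1033.231 − 1000 = 33.23 per mil

33.2 per mil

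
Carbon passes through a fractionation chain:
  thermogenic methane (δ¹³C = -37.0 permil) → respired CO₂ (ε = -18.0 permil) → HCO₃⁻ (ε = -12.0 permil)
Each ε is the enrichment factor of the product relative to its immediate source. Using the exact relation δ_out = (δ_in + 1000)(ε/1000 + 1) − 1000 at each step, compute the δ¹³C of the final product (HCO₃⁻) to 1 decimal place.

-65.7 permil

step 1: δ = (-37.00 + 1000)·(-18.0/1000 + 1) − 1000 = -54.33 permil
step 2: δ = (-54.33 + 1000)·(-12.0/1000 + 1) − 1000 = -65.68 permil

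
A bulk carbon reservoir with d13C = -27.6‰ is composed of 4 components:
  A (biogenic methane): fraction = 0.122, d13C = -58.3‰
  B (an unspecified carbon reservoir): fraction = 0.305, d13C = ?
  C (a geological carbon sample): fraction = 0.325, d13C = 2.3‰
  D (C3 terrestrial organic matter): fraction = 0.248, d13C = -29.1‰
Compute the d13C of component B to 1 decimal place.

-46.0‰

Isotope mass balance: δ_bulk = Σ fᵢ·δᵢ.
-27.6 = 0.122×(-58.3) + 0.305×δ_B + 0.325×(2.3) + 0.248×(-29.1)
0.305·δ_B = -27.6 − (-13.582) = -14.018
δ_B = -14.018 / 0.305 = -45.96‰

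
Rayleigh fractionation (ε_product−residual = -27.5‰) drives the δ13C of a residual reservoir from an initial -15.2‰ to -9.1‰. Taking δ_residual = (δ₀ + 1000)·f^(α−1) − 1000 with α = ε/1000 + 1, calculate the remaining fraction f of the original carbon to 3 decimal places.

α − 1 = ε/1000 = -0.0275
(δ_res + 1000)/(δ₀ + 1000) = (-9.1 + 1000)/(-15.2 + 1000) = 990.9/984.8 = 1.006194
f = 1.006194^(1/-0.0275) = exp(ln(1.006194)/-0.0275) = exp(0.00618/-0.0275)
f = exp(-0.2245) = 0.7989

0.799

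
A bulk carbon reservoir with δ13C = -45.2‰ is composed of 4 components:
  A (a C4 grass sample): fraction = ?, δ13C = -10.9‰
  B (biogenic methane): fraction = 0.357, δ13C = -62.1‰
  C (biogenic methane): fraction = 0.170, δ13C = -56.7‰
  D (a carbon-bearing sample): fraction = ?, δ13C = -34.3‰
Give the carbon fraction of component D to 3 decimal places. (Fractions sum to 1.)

0.352

Let f_D and f_A be the unknown fractions; fractions sum to 1 so f_D + f_A = 0.473.
Mass balance: Σ fᵢ·δᵢ = δ_bulk ⇒ f_D·(-34.3) + f_A·(-10.9) = -45.2 − (-31.809) = -13.391
Substitute f_A = 0.473 − f_D:
f_D·(-34.3 − -10.9) = -13.391 − 0.473×(-10.9) = -8.236
f_D = -8.236 / -23.4 = 0.3519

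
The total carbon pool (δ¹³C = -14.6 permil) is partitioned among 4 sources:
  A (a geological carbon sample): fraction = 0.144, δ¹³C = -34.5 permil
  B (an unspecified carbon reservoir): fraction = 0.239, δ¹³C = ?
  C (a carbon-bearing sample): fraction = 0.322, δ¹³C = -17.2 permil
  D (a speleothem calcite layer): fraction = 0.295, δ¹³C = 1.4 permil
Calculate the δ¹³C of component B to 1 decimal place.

Isotope mass balance: δ_bulk = Σ fᵢ·δᵢ.
-14.6 = 0.144×(-34.5) + 0.239×δ_B + 0.322×(-17.2) + 0.295×(1.4)
0.239·δ_B = -14.6 − (-10.093) = -4.507
δ_B = -4.507 / 0.239 = -18.86 permil

-18.9 permil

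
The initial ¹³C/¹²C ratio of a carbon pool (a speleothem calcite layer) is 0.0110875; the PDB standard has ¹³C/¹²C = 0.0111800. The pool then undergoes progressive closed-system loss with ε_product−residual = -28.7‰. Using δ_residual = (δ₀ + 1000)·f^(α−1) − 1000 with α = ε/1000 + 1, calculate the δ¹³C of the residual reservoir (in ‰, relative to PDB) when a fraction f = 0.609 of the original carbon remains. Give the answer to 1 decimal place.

5.9‰

δ₀ = (0.0110875/0.0111800 − 1)×1000 = (0.991726 − 1)×1000 = -8.274‰
α − 1 = ε/1000 = -0.0287
f^(α−1) = 0.609^(-0.0287) = 1.014335
δ_res = (-8.274 + 1000) × 1.014335 − 1000 = 1005.943 − 1000 = 5.94‰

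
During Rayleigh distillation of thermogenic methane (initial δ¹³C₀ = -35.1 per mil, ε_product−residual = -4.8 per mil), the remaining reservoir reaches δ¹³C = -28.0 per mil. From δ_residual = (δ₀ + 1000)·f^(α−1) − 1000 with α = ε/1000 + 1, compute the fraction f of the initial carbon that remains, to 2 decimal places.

α − 1 = ε/1000 = -0.0048
(δ_res + 1000)/(δ₀ + 1000) = (-28.0 + 1000)/(-35.1 + 1000) = 972.0/964.9 = 1.007358
f = 1.007358^(1/-0.0048) = exp(ln(1.007358)/-0.0048) = exp(0.00733/-0.0048)
f = exp(-1.5274) = 0.2171

0.22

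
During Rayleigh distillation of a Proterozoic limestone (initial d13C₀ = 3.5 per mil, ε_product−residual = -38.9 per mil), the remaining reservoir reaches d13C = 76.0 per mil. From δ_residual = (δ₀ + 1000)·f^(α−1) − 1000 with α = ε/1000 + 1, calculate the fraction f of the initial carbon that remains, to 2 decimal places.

0.17

α − 1 = ε/1000 = -0.0389
(δ_res + 1000)/(δ₀ + 1000) = (76.0 + 1000)/(3.5 + 1000) = 1076.0/1003.5 = 1.072247
f = 1.072247^(1/-0.0389) = exp(ln(1.072247)/-0.0389) = exp(0.06976/-0.0389)
f = exp(-1.7932) = 0.1664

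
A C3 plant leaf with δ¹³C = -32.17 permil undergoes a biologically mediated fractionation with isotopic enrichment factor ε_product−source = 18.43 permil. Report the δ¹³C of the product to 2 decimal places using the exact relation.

-14.33 permil

To first order, δ_product ≈ δ_source + ε = -13.74 permil.
Exactly, δ_product = (δ_source + 1000)·(ε/1000 + 1) − 1000.
δ_product = (-32.17 + 1000) × (18.43/1000 + 1) − 1000
δ_product = -14.333 permil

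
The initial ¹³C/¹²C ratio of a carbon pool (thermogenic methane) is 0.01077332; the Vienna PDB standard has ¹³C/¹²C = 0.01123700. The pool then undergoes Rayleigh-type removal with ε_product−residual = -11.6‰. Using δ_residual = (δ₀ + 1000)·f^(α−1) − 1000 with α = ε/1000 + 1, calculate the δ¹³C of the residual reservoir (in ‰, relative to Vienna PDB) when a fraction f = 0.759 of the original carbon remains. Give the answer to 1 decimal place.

δ₀ = (0.01077332/0.01123700 − 1)×1000 = (0.958736 − 1)×1000 = -41.264‰
α − 1 = ε/1000 = -0.0116
f^(α−1) = 0.759^(-0.0116) = 1.003204
δ_res = (-41.264 + 1000) × 1.003204 − 1000 = 961.808 − 1000 = -38.19‰

-38.2‰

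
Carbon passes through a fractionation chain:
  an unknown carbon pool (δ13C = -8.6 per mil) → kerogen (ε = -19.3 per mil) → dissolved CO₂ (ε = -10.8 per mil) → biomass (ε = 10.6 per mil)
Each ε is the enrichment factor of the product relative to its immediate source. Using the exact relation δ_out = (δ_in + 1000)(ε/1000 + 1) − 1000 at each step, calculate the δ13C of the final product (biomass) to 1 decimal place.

-28.0 per mil

step 1: δ = (-8.60 + 1000)·(-19.3/1000 + 1) − 1000 = -27.73 per mil
step 2: δ = (-27.73 + 1000)·(-10.8/1000 + 1) − 1000 = -38.23 per mil
step 3: δ = (-38.23 + 1000)·(10.6/1000 + 1) − 1000 = -28.04 per mil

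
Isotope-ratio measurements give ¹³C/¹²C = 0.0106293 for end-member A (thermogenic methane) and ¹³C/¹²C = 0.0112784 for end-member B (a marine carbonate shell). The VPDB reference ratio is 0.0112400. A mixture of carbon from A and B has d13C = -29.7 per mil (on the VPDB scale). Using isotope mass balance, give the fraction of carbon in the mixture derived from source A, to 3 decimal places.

0.573

δ_A = (0.0106293/0.0112400 − 1)×1000 = (0.945667 − 1)×1000 = -54.333 per mil
δ_B = (0.0112784/0.0112400 − 1)×1000 = (1.003416 − 1)×1000 = 3.416 per mil
f_A = (δ_mix − δ_B)/(δ_A − δ_B) = (-29.7 − (3.416))/(-54.333 − (3.416))
f_A = -33.116 / -57.749 = 0.5735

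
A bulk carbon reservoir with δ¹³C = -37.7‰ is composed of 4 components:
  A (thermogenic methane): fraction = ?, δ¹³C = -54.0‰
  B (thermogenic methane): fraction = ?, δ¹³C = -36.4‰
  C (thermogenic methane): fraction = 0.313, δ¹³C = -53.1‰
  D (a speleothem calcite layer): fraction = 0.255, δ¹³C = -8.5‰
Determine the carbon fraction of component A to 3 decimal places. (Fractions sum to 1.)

0.181

Let f_A and f_B be the unknown fractions; fractions sum to 1 so f_A + f_B = 0.432.
Mass balance: Σ fᵢ·δᵢ = δ_bulk ⇒ f_A·(-54.0) + f_B·(-36.4) = -37.7 − (-18.788) = -18.912
Substitute f_B = 0.432 − f_A:
f_A·(-54.0 − -36.4) = -18.912 − 0.432×(-36.4) = -3.187
f_A = -3.187 / -17.6 = 0.1811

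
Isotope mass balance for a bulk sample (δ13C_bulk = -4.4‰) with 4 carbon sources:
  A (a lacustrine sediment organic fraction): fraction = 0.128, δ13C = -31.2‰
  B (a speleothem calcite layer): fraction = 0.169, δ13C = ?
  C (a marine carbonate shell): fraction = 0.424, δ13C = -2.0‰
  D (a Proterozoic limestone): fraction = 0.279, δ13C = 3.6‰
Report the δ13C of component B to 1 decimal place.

Isotope mass balance: δ_bulk = Σ fᵢ·δᵢ.
-4.4 = 0.128×(-31.2) + 0.169×δ_B + 0.424×(-2.0) + 0.279×(3.6)
0.169·δ_B = -4.4 − (-3.837) = -0.563
δ_B = -0.563 / 0.169 = -3.33‰

-3.3‰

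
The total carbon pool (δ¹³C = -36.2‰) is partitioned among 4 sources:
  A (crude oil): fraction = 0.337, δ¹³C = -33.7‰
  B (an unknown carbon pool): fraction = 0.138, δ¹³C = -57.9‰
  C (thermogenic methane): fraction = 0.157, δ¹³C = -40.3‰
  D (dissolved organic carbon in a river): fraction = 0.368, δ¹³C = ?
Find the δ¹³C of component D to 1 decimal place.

-28.6‰

Isotope mass balance: δ_bulk = Σ fᵢ·δᵢ.
-36.2 = 0.337×(-33.7) + 0.138×(-57.9) + 0.157×(-40.3) + 0.368×δ_D
0.368·δ_D = -36.2 − (-25.674) = -10.526
δ_D = -10.526 / 0.368 = -28.60‰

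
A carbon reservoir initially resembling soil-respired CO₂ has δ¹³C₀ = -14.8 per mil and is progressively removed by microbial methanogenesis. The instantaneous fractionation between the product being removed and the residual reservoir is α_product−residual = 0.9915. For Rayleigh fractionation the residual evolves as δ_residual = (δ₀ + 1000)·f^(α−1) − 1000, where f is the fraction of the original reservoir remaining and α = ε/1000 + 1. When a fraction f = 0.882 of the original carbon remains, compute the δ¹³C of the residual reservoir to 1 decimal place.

Rayleigh residual: δ_res = (δ₀ + 1000)·f^(α−1) − 1000
α − 1 = -0.00850
f^(α−1) = 0.882^(-0.00850) = 1.001068
δ_res = (-14.8 + 1000) × 1.001068 − 1000 = 986.252 − 1000 = -13.75 per mil

-13.7 per mil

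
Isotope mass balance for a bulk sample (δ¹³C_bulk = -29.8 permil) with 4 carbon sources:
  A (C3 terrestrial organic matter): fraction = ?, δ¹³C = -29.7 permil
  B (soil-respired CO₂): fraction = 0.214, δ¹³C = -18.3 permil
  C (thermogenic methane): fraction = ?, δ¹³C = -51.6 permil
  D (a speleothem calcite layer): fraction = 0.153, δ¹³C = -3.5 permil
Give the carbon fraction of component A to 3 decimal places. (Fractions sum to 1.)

0.334

Let f_A and f_C be the unknown fractions; fractions sum to 1 so f_A + f_C = 0.633.
Mass balance: Σ fᵢ·δᵢ = δ_bulk ⇒ f_A·(-29.7) + f_C·(-51.6) = -29.8 − (-4.452) = -25.348
Substitute f_C = 0.633 − f_A:
f_A·(-29.7 − -51.6) = -25.348 − 0.633×(-51.6) = 7.315
f_A = 7.315 / 21.9 = 0.3340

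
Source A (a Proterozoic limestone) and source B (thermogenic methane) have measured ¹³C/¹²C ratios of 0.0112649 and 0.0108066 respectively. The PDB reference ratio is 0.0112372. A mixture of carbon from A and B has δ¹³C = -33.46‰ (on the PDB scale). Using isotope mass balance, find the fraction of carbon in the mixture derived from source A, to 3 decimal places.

δ_A = (0.0112649/0.0112372 − 1)×1000 = (1.002465 − 1)×1000 = 2.465‰
δ_B = (0.0108066/0.0112372 − 1)×1000 = (0.961681 − 1)×1000 = -38.319‰
f_A = (δ_mix − δ_B)/(δ_A − δ_B) = (-33.46 − (-38.319))/(2.465 − (-38.319))
f_A = 4.859 / 40.784 = 0.1191

0.119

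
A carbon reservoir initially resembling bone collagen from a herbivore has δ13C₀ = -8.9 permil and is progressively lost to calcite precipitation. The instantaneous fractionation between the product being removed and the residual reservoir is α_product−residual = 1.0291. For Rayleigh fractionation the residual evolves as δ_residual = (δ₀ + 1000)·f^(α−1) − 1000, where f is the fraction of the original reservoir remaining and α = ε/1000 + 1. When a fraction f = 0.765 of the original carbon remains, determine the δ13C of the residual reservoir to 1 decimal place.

Rayleigh residual: δ_res = (δ₀ + 1000)·f^(α−1) − 1000
α − 1 = 0.02910
f^(α−1) = 0.765^(0.02910) = 0.992235
δ_res = (-8.9 + 1000) × 0.992235 − 1000 = 983.404 − 1000 = -16.60 permil

-16.6 permil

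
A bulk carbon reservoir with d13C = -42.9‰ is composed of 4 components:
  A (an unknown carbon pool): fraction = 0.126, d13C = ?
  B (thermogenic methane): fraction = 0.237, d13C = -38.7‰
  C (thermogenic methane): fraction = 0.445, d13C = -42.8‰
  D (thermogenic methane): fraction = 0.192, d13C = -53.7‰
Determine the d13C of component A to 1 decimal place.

-34.7‰

Isotope mass balance: δ_bulk = Σ fᵢ·δᵢ.
-42.9 = 0.126×δ_A + 0.237×(-38.7) + 0.445×(-42.8) + 0.192×(-53.7)
0.126·δ_A = -42.9 − (-38.528) = -4.372
δ_A = -4.372 / 0.126 = -34.70‰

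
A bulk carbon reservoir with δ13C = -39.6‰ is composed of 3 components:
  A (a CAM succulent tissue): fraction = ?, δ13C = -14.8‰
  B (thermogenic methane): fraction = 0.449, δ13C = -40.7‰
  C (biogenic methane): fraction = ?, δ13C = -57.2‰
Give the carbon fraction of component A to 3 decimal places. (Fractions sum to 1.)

0.240

Let f_A and f_C be the unknown fractions; fractions sum to 1 so f_A + f_C = 0.551.
Mass balance: Σ fᵢ·δᵢ = δ_bulk ⇒ f_A·(-14.8) + f_C·(-57.2) = -39.6 − (-18.274) = -21.326
Substitute f_C = 0.551 − f_A:
f_A·(-14.8 − -57.2) = -21.326 − 0.551×(-57.2) = 10.192
f_A = 10.192 / 42.4 = 0.2404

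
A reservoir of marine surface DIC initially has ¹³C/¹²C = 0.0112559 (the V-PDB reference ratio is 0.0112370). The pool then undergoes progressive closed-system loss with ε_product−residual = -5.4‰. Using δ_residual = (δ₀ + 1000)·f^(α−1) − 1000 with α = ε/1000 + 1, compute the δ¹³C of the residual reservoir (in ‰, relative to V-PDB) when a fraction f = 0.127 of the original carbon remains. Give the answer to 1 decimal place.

δ₀ = (0.0112559/0.0112370 − 1)×1000 = (1.001682 − 1)×1000 = 1.682‰
α − 1 = ε/1000 = -0.0054
f^(α−1) = 0.127^(-0.0054) = 1.011206
δ_res = (1.682 + 1000) × 1.011206 − 1000 = 1012.906 − 1000 = 12.91‰

12.9‰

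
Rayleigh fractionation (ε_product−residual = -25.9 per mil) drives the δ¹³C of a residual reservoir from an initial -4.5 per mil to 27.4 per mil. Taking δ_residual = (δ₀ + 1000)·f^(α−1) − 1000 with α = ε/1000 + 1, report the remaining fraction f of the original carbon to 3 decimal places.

0.296

α − 1 = ε/1000 = -0.0259
(δ_res + 1000)/(δ₀ + 1000) = (27.4 + 1000)/(-4.5 + 1000) = 1027.4/995.5 = 1.032044
f = 1.032044^(1/-0.0259) = exp(ln(1.032044)/-0.0259) = exp(0.03154/-0.0259)
f = exp(-1.2178) = 0.2959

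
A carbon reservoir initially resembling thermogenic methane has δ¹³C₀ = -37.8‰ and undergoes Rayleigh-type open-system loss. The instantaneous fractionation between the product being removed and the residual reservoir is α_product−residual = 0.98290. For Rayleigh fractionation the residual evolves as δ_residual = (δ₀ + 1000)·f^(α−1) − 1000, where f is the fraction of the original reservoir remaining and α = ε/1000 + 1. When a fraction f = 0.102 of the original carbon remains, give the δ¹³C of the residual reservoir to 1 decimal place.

Rayleigh residual: δ_res = (δ₀ + 1000)·f^(α−1) − 1000
α − 1 = -0.01710
f^(α−1) = 0.102^(-0.01710) = 1.039807
δ_res = (-37.8 + 1000) × 1.039807 − 1000 = 1000.503 − 1000 = 0.50‰

0.5‰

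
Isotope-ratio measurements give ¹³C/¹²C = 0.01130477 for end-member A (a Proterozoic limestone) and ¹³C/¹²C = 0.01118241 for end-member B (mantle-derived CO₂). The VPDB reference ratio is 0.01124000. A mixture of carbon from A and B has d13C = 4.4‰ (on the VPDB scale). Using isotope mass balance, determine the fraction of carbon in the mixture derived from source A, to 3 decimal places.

0.875

δ_A = (0.01130477/0.01124000 − 1)×1000 = (1.005762 − 1)×1000 = 5.762‰
δ_B = (0.01118241/0.01124000 − 1)×1000 = (0.994876 − 1)×1000 = -5.124‰
f_A = (δ_mix − δ_B)/(δ_A − δ_B) = (4.4 − (-5.124))/(5.762 − (-5.124))
f_A = 9.524 / 10.886 = 0.8748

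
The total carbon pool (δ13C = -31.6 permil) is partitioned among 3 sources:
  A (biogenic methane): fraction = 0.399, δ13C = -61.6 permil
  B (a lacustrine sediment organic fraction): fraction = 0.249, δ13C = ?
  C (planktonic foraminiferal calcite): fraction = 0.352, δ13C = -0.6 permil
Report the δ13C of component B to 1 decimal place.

-27.4 permil

Isotope mass balance: δ_bulk = Σ fᵢ·δᵢ.
-31.6 = 0.399×(-61.6) + 0.249×δ_B + 0.352×(-0.6)
0.249·δ_B = -31.6 − (-24.790) = -6.810
δ_B = -6.810 / 0.249 = -27.35 permil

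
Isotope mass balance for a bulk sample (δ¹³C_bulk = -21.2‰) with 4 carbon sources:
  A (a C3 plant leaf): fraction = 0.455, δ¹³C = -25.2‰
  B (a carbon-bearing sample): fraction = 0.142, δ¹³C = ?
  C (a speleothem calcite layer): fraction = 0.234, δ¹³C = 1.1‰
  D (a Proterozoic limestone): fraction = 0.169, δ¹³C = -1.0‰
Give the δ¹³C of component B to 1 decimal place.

-69.2‰

Isotope mass balance: δ_bulk = Σ fᵢ·δᵢ.
-21.2 = 0.455×(-25.2) + 0.142×δ_B + 0.234×(1.1) + 0.169×(-1.0)
0.142·δ_B = -21.2 − (-11.378) = -9.822
δ_B = -9.822 / 0.142 = -69.17‰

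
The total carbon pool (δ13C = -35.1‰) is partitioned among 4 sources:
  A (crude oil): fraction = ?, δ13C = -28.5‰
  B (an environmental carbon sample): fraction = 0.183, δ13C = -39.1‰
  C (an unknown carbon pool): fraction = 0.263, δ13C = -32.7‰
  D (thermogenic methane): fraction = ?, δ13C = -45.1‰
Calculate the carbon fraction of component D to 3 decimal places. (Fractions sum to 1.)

0.214

Let f_D and f_A be the unknown fractions; fractions sum to 1 so f_D + f_A = 0.554.
Mass balance: Σ fᵢ·δᵢ = δ_bulk ⇒ f_D·(-45.1) + f_A·(-28.5) = -35.1 − (-15.755) = -19.345
Substitute f_A = 0.554 − f_D:
f_D·(-45.1 − -28.5) = -19.345 − 0.554×(-28.5) = -3.556
f_D = -3.556 / -16.6 = 0.2142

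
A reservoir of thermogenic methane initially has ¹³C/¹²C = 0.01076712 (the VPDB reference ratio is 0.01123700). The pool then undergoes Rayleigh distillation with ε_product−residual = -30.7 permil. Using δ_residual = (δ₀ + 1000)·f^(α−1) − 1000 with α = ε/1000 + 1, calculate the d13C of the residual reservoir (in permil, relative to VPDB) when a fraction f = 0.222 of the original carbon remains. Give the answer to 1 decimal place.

3.5 permil

δ₀ = (0.01076712/0.01123700 − 1)×1000 = (0.958185 − 1)×1000 = -41.815 permil
α − 1 = ε/1000 = -0.0307
f^(α−1) = 0.222^(-0.0307) = 1.047290
δ_res = (-41.815 + 1000) × 1.047290 − 1000 = 1003.497 − 1000 = 3.50 permil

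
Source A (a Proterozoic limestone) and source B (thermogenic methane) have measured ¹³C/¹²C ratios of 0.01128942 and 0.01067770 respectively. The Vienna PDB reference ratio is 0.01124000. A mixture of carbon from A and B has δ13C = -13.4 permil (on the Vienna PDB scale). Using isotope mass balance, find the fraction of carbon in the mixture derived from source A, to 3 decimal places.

δ_A = (0.01128942/0.01124000 − 1)×1000 = (1.004397 − 1)×1000 = 4.397 permil
δ_B = (0.01067770/0.01124000 − 1)×1000 = (0.949973 − 1)×1000 = -50.027 permil
f_A = (δ_mix − δ_B)/(δ_A − δ_B) = (-13.4 − (-50.027))/(4.397 − (-50.027))
f_A = 36.627 / 54.423 = 0.6730

0.673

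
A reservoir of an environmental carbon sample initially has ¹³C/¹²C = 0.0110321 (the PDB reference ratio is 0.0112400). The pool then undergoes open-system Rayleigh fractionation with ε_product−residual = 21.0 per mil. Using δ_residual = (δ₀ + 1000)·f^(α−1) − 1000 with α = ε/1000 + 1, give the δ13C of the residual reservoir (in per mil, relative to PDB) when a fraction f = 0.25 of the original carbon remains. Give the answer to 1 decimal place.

-46.7 per mil

δ₀ = (0.0110321/0.0112400 − 1)×1000 = (0.981504 − 1)×1000 = -18.496 per mil
α − 1 = ε/1000 = 0.0210
f^(α−1) = 0.25^(0.0210) = 0.971307
δ_res = (-18.496 + 1000) × 0.971307 − 1000 = 953.342 − 1000 = -46.66 per mil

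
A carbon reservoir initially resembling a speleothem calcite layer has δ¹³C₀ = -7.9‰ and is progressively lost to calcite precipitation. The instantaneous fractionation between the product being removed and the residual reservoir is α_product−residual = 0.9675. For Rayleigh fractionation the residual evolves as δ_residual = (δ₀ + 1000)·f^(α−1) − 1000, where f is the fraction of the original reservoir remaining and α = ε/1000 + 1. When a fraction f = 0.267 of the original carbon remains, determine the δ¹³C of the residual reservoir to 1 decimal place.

35.6‰

Rayleigh residual: δ_res = (δ₀ + 1000)·f^(α−1) − 1000
α − 1 = -0.03250
f^(α−1) = 0.267^(-0.03250) = 1.043851
δ_res = (-7.9 + 1000) × 1.043851 − 1000 = 1035.604 − 1000 = 35.60‰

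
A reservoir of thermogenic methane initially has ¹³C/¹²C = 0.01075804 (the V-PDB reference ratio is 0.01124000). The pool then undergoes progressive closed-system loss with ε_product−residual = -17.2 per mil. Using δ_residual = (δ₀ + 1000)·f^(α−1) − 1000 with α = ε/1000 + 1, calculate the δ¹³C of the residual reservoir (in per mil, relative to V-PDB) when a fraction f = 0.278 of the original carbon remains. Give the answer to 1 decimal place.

δ₀ = (0.01075804/0.01124000 − 1)×1000 = (0.957121 − 1)×1000 = -42.879 per mil
α − 1 = ε/1000 = -0.0172
f^(α−1) = 0.278^(-0.0172) = 1.022262
δ_res = (-42.879 + 1000) × 1.022262 − 1000 = 978.429 − 1000 = -21.57 per mil

-21.6 per mil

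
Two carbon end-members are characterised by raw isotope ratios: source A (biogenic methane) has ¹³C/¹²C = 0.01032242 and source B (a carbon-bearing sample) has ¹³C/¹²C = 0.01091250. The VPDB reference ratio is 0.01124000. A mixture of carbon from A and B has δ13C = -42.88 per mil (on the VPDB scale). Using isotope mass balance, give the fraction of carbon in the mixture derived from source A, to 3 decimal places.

δ_A = (0.01032242/0.01124000 − 1)×1000 = (0.918365 − 1)×1000 = -81.635 per mil
δ_B = (0.01091250/0.01124000 − 1)×1000 = (0.970863 − 1)×1000 = -29.137 per mil
f_A = (δ_mix − δ_B)/(δ_A − δ_B) = (-42.88 − (-29.137))/(-81.635 − (-29.137))
f_A = -13.743 / -52.498 = 0.2618

0.262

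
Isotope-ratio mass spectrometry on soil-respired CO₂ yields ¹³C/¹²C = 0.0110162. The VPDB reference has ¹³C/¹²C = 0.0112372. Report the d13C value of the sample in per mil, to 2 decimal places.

-19.67 per mil

d13C = (R_sample / R_standard − 1) × 1000
R_sample / R_standard = 0.0110162 / 0.0112372 = 0.980333
d13C = (0.980333 − 1) × 1000 = -19.667 per mil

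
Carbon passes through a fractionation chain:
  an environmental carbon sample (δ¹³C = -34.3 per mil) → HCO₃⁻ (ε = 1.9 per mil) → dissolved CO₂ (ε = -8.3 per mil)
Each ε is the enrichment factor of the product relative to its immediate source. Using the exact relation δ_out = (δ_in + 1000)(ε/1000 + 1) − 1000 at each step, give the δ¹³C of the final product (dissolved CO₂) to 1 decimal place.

-40.5 per mil

step 1: δ = (-34.30 + 1000)·(1.9/1000 + 1) − 1000 = -32.47 per mil
step 2: δ = (-32.47 + 1000)·(-8.3/1000 + 1) − 1000 = -40.50 per mil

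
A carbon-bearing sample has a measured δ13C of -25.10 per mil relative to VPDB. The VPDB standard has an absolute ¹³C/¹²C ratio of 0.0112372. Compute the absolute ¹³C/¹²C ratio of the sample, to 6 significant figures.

0.0109551

R_sample = R_standard × (δ13C/1000 + 1)
R_sample = 0.0112372 × (-25.10/1000 + 1) = 0.0112372 × 0.974900
R_sample = 0.0109551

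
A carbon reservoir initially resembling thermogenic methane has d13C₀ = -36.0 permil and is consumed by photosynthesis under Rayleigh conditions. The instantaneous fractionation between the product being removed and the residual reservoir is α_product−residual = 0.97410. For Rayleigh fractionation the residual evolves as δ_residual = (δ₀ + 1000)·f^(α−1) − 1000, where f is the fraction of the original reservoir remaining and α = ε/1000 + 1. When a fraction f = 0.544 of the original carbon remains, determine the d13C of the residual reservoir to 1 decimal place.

Rayleigh residual: δ_res = (δ₀ + 1000)·f^(α−1) − 1000
α − 1 = -0.02590
f^(α−1) = 0.544^(-0.02590) = 1.015893
δ_res = (-36.0 + 1000) × 1.015893 − 1000 = 979.321 − 1000 = -20.68 permil

-20.7 permil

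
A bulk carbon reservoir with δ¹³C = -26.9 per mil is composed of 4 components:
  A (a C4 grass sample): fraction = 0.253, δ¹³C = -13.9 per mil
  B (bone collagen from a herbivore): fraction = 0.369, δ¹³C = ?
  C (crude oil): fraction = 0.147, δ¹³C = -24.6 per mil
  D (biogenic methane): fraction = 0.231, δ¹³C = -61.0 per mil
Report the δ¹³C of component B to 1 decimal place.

Isotope mass balance: δ_bulk = Σ fᵢ·δᵢ.
-26.9 = 0.253×(-13.9) + 0.369×δ_B + 0.147×(-24.6) + 0.231×(-61.0)
0.369·δ_B = -26.9 − (-21.224) = -5.676
δ_B = -5.676 / 0.369 = -15.38 per mil

-15.4 per mil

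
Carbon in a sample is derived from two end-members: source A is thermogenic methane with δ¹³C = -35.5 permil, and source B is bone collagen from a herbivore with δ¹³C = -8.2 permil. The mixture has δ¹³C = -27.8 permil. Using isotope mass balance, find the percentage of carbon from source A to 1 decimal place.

δ_mix = f_A·δ_A + (1 − f_A)·δ_B  ⇒  f_A = (δ_mix − δ_B)/(δ_A − δ_B)
f_A = (-27.8 − (-8.2)) / (-35.5 − (-8.2))
f_A = -19.6 / -27.3 = 0.7179

71.8%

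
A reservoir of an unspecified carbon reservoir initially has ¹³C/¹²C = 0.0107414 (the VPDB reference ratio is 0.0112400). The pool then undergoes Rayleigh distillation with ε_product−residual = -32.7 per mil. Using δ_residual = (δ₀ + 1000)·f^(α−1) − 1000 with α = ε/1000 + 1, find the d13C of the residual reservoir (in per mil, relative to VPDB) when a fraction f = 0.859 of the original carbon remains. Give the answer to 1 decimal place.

δ₀ = (0.0107414/0.0112400 − 1)×1000 = (0.955641 − 1)×1000 = -44.359 per mil
α − 1 = ε/1000 = -0.0327
f^(α−1) = 0.859^(-0.0327) = 1.004982
δ_res = (-44.359 + 1000) × 1.004982 − 1000 = 960.402 − 1000 = -39.60 per mil

-39.6 per mil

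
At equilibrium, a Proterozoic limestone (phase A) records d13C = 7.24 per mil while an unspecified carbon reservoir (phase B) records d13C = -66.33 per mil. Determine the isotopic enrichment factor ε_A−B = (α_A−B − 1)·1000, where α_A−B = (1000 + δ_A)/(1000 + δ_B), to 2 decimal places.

α_A−B = (1000 + 7.24) / (1000 + -66.33) = 1007.24 / 933.67 = 1.078797
ε_A−B = (1.078797 − 1) × 1000 = 78.797 per mil
(The approximation ε ≈ δ_A − δ_B would give 73.57 per mil.)

78.80 per mil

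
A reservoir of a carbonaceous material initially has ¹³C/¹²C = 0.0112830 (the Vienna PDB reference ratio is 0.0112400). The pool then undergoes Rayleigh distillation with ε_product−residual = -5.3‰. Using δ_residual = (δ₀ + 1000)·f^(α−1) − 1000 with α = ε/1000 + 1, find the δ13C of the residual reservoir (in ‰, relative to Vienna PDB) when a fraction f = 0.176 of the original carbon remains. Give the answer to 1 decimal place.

13.1‰

δ₀ = (0.0112830/0.0112400 − 1)×1000 = (1.003826 − 1)×1000 = 3.826‰
α − 1 = ε/1000 = -0.0053
f^(α−1) = 0.176^(-0.0053) = 1.009250
δ_res = (3.826 + 1000) × 1.009250 − 1000 = 1013.111 − 1000 = 13.11‰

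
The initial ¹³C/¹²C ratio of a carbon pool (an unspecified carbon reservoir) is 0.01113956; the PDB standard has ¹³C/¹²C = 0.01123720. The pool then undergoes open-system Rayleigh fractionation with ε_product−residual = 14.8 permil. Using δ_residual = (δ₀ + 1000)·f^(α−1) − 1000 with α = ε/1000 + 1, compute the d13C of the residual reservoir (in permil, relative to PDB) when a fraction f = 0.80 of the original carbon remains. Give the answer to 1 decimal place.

δ₀ = (0.01113956/0.01123720 − 1)×1000 = (0.991311 − 1)×1000 = -8.689 permil
α − 1 = ε/1000 = 0.0148
f^(α−1) = 0.80^(0.0148) = 0.996703
δ_res = (-8.689 + 1000) × 0.996703 − 1000 = 988.043 − 1000 = -11.96 permil

-12.0 permil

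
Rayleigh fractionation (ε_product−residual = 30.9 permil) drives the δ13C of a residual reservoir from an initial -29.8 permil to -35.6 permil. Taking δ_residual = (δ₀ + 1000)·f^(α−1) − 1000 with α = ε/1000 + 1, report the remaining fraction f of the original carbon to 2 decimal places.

0.82

α − 1 = ε/1000 = 0.0309
(δ_res + 1000)/(δ₀ + 1000) = (-35.6 + 1000)/(-29.8 + 1000) = 964.4/970.2 = 0.994022
f = 0.994022^(1/0.0309) = exp(ln(0.994022)/0.0309) = exp(-0.00600/0.0309)
f = exp(-0.1940) = 0.8236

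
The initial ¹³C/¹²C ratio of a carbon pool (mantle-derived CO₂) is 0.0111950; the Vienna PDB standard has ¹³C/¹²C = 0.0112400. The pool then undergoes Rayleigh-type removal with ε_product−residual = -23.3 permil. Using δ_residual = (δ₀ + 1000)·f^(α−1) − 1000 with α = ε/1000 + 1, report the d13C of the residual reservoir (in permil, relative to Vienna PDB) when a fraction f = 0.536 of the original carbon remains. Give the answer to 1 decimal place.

10.6 permil

δ₀ = (0.0111950/0.0112400 − 1)×1000 = (0.995996 − 1)×1000 = -4.004 permil
α − 1 = ε/1000 = -0.0233
f^(α−1) = 0.536^(-0.0233) = 1.014636
δ_res = (-4.004 + 1000) × 1.014636 − 1000 = 1010.574 − 1000 = 10.57 permil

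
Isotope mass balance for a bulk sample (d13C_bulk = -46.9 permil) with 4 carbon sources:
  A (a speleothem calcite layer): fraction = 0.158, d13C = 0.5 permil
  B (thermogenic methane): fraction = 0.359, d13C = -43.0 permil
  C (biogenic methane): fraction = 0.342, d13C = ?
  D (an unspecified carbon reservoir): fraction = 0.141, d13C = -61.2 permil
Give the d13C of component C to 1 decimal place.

-67.0 permil

Isotope mass balance: δ_bulk = Σ fᵢ·δᵢ.
-46.9 = 0.158×(0.5) + 0.359×(-43.0) + 0.342×δ_C + 0.141×(-61.2)
0.342·δ_C = -46.9 − (-23.987) = -22.913
δ_C = -22.913 / 0.342 = -67.00 permil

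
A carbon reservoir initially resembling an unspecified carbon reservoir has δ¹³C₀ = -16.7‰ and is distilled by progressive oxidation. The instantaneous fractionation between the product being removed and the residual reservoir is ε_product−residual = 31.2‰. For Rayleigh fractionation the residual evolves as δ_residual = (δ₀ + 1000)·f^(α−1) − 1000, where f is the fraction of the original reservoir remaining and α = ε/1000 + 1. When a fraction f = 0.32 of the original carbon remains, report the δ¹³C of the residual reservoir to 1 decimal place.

Rayleigh residual: δ_res = (δ₀ + 1000)·f^(α−1) − 1000
α = ε/1000 + 1 = 1.03120, so α − 1 = 0.03120
f^(α−1) = 0.32^(0.03120) = 0.965074
δ_res = (-16.7 + 1000) × 0.965074 − 1000 = 948.957 − 1000 = -51.04‰

-51.0‰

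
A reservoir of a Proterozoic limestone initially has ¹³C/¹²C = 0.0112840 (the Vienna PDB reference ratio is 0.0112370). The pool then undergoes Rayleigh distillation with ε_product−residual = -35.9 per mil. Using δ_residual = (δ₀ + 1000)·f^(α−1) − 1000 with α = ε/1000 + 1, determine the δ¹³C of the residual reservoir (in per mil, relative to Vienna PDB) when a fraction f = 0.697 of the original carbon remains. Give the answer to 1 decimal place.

17.3 per mil

δ₀ = (0.0112840/0.0112370 − 1)×1000 = (1.004183 − 1)×1000 = 4.183 per mil
α − 1 = ε/1000 = -0.0359
f^(α−1) = 0.697^(-0.0359) = 1.013043
δ_res = (4.183 + 1000) × 1.013043 − 1000 = 1017.280 − 1000 = 17.28 per mil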